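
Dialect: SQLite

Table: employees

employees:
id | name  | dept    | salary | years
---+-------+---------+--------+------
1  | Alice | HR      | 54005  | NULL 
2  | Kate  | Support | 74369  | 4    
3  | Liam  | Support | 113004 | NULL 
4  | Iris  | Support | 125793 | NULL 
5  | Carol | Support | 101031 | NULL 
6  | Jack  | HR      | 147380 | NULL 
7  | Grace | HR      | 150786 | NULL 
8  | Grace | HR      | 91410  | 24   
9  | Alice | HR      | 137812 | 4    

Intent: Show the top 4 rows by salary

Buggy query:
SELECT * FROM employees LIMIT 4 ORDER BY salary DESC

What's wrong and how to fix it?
Bug: LIMIT must come after ORDER BY

Fix: Sort with ORDER BY, then apply LIMIT

Corrected query:
SELECT * FROM employees ORDER BY salary DESC LIMIT 4

Result:
id | name  | dept    | salary | years
---+-------+---------+--------+------
7  | Grace | HR      | 150786 | NULL 
6  | Jack  | HR      | 147380 | NULL 
9  | Alice | HR      | 137812 | 4    
4  | Iris  | Support | 125793 | NULL 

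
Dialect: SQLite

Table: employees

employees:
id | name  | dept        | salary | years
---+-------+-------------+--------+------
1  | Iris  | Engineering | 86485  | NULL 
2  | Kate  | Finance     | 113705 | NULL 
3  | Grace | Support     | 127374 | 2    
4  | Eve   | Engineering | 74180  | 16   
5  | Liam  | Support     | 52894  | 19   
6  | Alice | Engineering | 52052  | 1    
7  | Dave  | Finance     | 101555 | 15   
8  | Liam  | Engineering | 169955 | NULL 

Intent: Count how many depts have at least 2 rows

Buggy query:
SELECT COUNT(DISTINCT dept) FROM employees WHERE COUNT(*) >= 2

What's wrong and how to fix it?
Bug: WHERE filters individual rows, not groups, so a group-level COUNT is invalid there

Fix: Group first with HAVING COUNT(*) >= 2, then COUNT the resulting groups

Corrected query:
SELECT COUNT(*) FROM (SELECT dept FROM employees GROUP BY dept HAVING COUNT(*) >= 2)

Result:
COUNT(*)
--------
3       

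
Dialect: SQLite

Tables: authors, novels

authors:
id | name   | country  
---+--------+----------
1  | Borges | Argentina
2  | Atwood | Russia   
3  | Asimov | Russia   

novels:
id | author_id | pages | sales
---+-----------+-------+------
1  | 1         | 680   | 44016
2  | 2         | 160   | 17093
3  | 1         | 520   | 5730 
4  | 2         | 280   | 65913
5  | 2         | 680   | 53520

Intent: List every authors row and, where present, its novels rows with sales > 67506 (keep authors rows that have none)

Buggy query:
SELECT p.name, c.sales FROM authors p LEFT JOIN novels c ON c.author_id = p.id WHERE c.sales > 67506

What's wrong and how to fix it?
Bug: Filtering c.sales in WHERE discards the NULL rows produced by LEFT JOIN, turning it into an inner join

Fix: Put 'c.sales > 67506' in the JOIN's ON clause instead of WHERE

Corrected query:
SELECT p.name, c.sales FROM authors p LEFT JOIN novels c ON c.author_id = p.id AND c.sales > 67506

Result:
name   | sales
-------+------
Borges | NULL 
Atwood | NULL 
Asimov | NULL 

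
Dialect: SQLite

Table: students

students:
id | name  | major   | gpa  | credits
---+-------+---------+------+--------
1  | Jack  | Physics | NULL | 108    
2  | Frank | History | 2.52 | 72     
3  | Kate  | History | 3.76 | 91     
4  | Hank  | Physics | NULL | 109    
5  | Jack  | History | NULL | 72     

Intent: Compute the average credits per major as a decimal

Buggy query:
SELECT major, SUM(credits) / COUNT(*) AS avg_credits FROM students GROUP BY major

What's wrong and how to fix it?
Bug: SUM(credits) and COUNT(*) are both integers; the division truncates the fractional part

Fix: Multiply by 1.0 (or CAST to REAL) to force floating-point division

Corrected query:
SELECT major, SUM(credits) * 1.0 / COUNT(*) AS avg_credits FROM students GROUP BY major

Result:
major   | avg_credits
--------+------------
History | 78.333333  
Physics | 108.5      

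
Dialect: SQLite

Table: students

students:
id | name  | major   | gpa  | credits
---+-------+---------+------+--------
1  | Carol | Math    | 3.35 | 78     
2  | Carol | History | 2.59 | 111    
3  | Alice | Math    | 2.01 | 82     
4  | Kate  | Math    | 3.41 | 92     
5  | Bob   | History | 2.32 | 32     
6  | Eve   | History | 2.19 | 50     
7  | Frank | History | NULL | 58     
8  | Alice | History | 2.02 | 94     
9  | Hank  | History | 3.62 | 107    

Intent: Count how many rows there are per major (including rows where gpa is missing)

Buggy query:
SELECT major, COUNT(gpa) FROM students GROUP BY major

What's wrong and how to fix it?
Bug: COUNT(column) counts non-NULL values only; rows with NULL gpa aren't counted

Fix: Use COUNT(*) to count all rows regardless of NULL

Corrected query:
SELECT major, COUNT(*) FROM students GROUP BY major

Result:
major   | COUNT(*)
--------+---------
History | 6       
Math    | 3       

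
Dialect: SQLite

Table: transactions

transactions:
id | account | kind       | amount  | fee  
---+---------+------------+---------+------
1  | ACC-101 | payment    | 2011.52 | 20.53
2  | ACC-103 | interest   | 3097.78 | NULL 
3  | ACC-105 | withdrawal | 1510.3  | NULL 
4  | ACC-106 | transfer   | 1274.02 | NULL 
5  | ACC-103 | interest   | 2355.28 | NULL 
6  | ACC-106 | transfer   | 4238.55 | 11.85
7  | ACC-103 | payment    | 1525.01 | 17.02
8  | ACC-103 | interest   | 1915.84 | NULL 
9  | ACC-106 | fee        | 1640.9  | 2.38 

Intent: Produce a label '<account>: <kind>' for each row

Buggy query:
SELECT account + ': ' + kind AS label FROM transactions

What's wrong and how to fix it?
Bug: '+' is numeric addition; on text columns SQLite converts them to 0 instead of concatenating

Fix: Use the || operator for string concatenation

Corrected query:
SELECT account || ': ' || kind AS label FROM transactions

Result:
label              
-------------------
ACC-101: payment   
ACC-103: interest  
ACC-105: withdrawal
ACC-106: transfer  
ACC-103: interest  
ACC-106: transfer  
ACC-103: payment   
ACC-103: interest  
ACC-106: fee       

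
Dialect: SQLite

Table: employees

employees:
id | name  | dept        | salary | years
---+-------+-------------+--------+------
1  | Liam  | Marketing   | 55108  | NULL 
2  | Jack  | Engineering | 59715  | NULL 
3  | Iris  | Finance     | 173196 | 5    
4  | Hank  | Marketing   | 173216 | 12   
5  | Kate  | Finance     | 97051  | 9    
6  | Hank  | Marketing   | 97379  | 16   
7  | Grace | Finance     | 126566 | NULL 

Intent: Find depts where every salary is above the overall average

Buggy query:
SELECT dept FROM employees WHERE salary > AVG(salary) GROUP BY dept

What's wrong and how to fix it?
Bug: WHERE evaluates per row before aggregation, so AVG() is unavailable

Fix: Compute the overall average in a scalar subquery and compare each group's MIN against it in HAVING

Corrected query:
SELECT dept FROM employees GROUP BY dept HAVING MIN(salary) > (SELECT AVG(salary) FROM employees)

Result:
(no rows)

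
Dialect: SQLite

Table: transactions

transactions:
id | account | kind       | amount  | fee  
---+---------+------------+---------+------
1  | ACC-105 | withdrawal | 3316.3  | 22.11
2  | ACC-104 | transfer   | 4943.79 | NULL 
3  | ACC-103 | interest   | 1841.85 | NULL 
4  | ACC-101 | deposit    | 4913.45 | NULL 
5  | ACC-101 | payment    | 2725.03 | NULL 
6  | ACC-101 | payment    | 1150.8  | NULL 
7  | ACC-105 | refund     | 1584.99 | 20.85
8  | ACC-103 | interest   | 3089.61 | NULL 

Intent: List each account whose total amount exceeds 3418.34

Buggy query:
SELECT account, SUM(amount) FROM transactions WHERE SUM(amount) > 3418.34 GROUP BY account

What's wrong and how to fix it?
Bug: WHERE runs before GROUP BY, so aggregates aren't available there

Fix: Use HAVING (which filters groups after aggregation) instead of WHERE

Corrected query:
SELECT account, SUM(amount) FROM transactions GROUP BY account HAVING SUM(amount) > 3418.34

Result:
account | SUM(amount)
--------+------------
ACC-101 | 8789.28    
ACC-103 | 4931.46    
ACC-104 | 4943.79    
ACC-105 | 4901.29    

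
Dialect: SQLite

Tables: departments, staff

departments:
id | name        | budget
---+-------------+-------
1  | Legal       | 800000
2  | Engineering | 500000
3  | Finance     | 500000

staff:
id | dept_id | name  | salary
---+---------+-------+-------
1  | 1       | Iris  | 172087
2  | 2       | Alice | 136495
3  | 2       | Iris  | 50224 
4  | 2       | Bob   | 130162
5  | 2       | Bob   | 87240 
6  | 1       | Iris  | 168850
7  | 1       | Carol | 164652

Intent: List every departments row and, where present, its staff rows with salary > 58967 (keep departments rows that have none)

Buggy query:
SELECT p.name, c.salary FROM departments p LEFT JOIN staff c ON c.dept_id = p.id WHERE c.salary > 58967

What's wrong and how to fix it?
Bug: Filtering c.salary in WHERE discards the NULL rows produced by LEFT JOIN, turning it into an inner join

Fix: Move the right-table condition into the ON clause so unmatched parents are kept

Corrected query:
SELECT p.name, c.salary FROM departments p LEFT JOIN staff c ON c.dept_id = p.id AND c.salary > 58967

Result:
name        | salary
------------+-------
Legal       | 164652
Legal       | 168850
Legal       | 172087
Engineering | 87240 
Engineering | 130162
Engineering | 136495
Finance     | NULL  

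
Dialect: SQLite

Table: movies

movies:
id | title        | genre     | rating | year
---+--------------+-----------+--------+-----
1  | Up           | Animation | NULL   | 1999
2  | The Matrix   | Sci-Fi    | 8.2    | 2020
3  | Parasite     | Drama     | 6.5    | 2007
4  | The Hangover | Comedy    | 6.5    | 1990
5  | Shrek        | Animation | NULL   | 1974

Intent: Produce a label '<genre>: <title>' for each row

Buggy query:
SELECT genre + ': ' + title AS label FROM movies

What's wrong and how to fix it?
Bug: SQLite uses || for string concatenation; + coerces text to numbers (yielding 0)

Fix: Use the || operator for string concatenation

Corrected query:
SELECT genre || ': ' || title AS label FROM movies

Result:
label               
--------------------
Animation: Up       
Sci-Fi: The Matrix  
Drama: Parasite     
Comedy: The Hangover
Animation: Shrek    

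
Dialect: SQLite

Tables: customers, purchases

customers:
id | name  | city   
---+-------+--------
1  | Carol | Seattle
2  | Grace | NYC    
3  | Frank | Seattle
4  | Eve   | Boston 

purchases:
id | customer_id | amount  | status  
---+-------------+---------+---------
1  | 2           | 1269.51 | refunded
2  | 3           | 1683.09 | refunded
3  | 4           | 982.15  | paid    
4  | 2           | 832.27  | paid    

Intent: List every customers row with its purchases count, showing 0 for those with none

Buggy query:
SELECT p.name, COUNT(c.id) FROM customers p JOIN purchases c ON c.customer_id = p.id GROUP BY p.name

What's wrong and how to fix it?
Bug: An inner join excludes parents with zero children

Fix: Switch to LEFT JOIN to retain unmatched parent rows

Corrected query:
SELECT p.name, COUNT(c.id) FROM customers p LEFT JOIN purchases c ON c.customer_id = p.id GROUP BY p.name

Result:
name  | COUNT(c.id)
------+------------
Carol | 0          
Eve   | 1          
Frank | 1          
Grace | 2          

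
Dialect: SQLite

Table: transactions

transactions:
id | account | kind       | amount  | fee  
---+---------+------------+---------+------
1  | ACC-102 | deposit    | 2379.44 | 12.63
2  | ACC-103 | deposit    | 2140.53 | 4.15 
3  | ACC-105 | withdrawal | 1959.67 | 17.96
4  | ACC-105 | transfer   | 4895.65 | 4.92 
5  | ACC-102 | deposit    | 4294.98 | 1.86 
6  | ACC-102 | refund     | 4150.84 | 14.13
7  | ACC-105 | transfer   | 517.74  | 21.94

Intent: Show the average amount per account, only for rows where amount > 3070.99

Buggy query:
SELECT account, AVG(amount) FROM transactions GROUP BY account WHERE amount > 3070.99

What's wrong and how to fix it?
Bug: Row-level WHERE must come before GROUP BY in the clause order

Fix: Move the WHERE clause before GROUP BY

Corrected query:
SELECT account, AVG(amount) FROM transactions WHERE amount > 3070.99 GROUP BY account

Result:
account | AVG(amount)
--------+------------
ACC-102 | 4222.91    
ACC-105 | 4895.65    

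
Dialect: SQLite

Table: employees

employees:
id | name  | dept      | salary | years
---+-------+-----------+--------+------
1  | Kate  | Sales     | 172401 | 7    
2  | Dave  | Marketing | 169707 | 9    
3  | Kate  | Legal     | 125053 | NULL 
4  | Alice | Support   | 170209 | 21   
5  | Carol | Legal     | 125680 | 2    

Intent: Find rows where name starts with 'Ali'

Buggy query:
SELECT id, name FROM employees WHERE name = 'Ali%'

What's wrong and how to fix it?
Bug: '=' compares the literal string including the % character; pattern matching needs LIKE

Fix: Replace '=' with LIKE so 'Ali%' is treated as a pattern

Corrected query:
SELECT id, name FROM employees WHERE name LIKE 'Ali%'

Result:
id | name 
---+------
4  | Alice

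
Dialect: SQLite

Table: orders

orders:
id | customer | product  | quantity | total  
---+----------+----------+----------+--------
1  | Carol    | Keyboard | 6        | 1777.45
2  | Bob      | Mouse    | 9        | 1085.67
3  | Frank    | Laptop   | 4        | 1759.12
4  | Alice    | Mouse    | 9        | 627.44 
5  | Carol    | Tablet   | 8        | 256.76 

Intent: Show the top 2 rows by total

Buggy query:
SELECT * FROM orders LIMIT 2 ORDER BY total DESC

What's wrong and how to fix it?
Bug: ORDER BY cannot follow LIMIT; LIMIT is the final clause

Fix: Sort with ORDER BY, then apply LIMIT

Corrected query:
SELECT * FROM orders ORDER BY total DESC LIMIT 2

Result:
id | customer | product  | quantity | total  
---+----------+----------+----------+--------
1  | Carol    | Keyboard | 6        | 1777.45
3  | Frank    | Laptop   | 4        | 1759.12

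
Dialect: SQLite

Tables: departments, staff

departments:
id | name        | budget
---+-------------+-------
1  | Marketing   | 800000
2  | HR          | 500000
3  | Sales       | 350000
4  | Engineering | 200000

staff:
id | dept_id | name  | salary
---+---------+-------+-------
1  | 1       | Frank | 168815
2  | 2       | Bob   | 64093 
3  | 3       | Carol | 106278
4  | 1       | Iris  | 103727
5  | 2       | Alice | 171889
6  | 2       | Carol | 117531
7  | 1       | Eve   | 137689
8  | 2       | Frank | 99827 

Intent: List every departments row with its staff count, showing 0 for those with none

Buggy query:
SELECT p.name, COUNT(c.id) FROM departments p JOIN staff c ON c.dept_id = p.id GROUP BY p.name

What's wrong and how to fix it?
Bug: INNER JOIN drops departments rows that have no matching staff rows

Fix: Switch to LEFT JOIN to retain unmatched parent rows

Corrected query:
SELECT p.name, COUNT(c.id) FROM departments p LEFT JOIN staff c ON c.dept_id = p.id GROUP BY p.name

Result:
name        | COUNT(c.id)
------------+------------
Engineering | 0          
HR          | 4          
Marketing   | 3          
Sales       | 1          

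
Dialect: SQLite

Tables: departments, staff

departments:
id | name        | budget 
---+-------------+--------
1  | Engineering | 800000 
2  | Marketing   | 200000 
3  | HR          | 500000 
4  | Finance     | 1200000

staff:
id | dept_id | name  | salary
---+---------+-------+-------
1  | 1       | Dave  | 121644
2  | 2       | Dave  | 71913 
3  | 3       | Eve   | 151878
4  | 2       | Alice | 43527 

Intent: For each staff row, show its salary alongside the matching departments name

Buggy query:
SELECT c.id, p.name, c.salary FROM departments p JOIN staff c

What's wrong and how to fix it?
Bug: Missing join condition: each staff row is matched to all departments rows instead of just its own

Fix: Specify the join condition linking the foreign key to the parent id

Corrected query:
SELECT c.id, p.name, c.salary FROM departments p JOIN staff c ON c.dept_id = p.id

Result:
id | name        | salary
---+-------------+-------
1  | Engineering | 121644
2  | Marketing   | 71913 
3  | HR          | 151878
4  | Marketing   | 43527 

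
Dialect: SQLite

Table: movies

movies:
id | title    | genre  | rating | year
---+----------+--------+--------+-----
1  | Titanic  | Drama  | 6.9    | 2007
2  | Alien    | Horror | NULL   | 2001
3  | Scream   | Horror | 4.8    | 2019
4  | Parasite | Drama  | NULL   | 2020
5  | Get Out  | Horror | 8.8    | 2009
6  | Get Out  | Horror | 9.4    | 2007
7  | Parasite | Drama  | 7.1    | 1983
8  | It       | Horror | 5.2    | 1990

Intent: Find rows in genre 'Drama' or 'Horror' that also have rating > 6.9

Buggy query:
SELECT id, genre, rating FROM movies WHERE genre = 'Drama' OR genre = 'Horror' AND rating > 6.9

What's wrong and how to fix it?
Bug: AND binds tighter than OR, so this parses as genre = 'Drama' OR (genre = 'Horror' AND rating > 6.9)

Fix: Add parentheses around the OR so the AND applies to both alternatives

Corrected query:
SELECT id, genre, rating FROM movies WHERE (genre = 'Drama' OR genre = 'Horror') AND rating > 6.9

Result:
id | genre  | rating
---+--------+-------
5  | Horror | 8.8   
6  | Horror | 9.4   
7  | Drama  | 7.1   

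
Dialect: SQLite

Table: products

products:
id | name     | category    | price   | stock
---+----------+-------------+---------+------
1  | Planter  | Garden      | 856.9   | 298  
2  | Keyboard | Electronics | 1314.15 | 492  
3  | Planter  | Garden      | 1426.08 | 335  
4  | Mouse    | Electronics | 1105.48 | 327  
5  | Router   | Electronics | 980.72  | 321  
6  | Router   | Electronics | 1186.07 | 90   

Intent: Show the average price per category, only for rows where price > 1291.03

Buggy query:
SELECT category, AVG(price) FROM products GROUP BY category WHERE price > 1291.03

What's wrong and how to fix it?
Bug: Row-level WHERE must come before GROUP BY in the clause order

Fix: Place WHERE between FROM and GROUP BY

Corrected query:
SELECT category, AVG(price) FROM products WHERE price > 1291.03 GROUP BY category

Result:
category    | AVG(price)
------------+-----------
Electronics | 1314.15   
Garden      | 1426.08   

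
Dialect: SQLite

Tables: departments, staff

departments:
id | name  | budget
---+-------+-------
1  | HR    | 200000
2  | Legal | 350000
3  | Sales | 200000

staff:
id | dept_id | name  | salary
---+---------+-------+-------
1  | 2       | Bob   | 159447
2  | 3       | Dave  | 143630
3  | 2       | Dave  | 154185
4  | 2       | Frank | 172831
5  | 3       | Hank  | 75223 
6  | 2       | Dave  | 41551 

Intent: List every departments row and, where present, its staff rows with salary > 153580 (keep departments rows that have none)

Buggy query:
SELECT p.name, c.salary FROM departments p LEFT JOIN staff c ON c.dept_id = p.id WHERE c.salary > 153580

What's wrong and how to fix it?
Bug: A WHERE condition on the right-hand table after LEFT JOIN drops unmatched parents

Fix: Move the right-table condition into the ON clause so unmatched parents are kept

Corrected query:
SELECT p.name, c.salary FROM departments p LEFT JOIN staff c ON c.dept_id = p.id AND c.salary > 153580

Result:
name  | salary
------+-------
HR    | NULL  
Legal | 154185
Legal | 159447
Legal | 172831
Sales | NULL  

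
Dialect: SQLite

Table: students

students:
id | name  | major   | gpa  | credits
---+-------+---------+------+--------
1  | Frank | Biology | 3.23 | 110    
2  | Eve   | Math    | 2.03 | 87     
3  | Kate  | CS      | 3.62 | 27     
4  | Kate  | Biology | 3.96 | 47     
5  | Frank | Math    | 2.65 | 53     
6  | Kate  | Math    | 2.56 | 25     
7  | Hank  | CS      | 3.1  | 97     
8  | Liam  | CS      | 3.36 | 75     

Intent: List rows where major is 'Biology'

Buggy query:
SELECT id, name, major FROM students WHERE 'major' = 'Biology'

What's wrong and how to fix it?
Bug: Single quotes denote string literals in SQL; the column name is being compared as a constant string

Fix: Remove the quotes around the column name (or use double quotes for an identifier)

Corrected query:
SELECT id, name, major FROM students WHERE major = 'Biology'

Result:
id | name  | major  
---+-------+--------
1  | Frank | Biology
4  | Kate  | Biology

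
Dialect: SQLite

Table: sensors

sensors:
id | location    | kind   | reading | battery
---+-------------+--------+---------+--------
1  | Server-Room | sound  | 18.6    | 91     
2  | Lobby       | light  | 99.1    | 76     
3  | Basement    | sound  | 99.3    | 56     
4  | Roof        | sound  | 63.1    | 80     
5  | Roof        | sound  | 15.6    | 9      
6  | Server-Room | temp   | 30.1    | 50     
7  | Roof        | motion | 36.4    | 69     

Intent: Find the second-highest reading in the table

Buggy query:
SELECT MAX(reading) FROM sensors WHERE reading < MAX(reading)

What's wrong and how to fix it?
Bug: MAX(reading) on the right of the comparison is an aggregate-in-WHERE error

Fix: Compute the overall MAX in a subquery, then take MAX of rows below it

Corrected query:
SELECT MAX(reading) FROM sensors WHERE reading < (SELECT MAX(reading) FROM sensors)

Result:
MAX(reading)
------------
99.1        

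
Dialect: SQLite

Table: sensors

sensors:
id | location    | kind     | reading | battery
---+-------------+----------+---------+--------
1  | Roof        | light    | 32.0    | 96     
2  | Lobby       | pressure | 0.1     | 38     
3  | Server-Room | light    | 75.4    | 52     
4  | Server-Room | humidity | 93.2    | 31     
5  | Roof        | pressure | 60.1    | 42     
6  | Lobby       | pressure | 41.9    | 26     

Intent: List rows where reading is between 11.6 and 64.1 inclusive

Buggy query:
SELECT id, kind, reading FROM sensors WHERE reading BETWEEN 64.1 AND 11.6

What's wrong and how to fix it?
Bug: The bounds are reversed; BETWEEN a AND b requires a <= b to match anything

Fix: Write BETWEEN 11.6 AND 64.1

Corrected query:
SELECT id, kind, reading FROM sensors WHERE reading BETWEEN 11.6 AND 64.1

Result:
id | kind     | reading
---+----------+--------
1  | light    | 32     
5  | pressure | 60.1   
6  | pressure | 41.9   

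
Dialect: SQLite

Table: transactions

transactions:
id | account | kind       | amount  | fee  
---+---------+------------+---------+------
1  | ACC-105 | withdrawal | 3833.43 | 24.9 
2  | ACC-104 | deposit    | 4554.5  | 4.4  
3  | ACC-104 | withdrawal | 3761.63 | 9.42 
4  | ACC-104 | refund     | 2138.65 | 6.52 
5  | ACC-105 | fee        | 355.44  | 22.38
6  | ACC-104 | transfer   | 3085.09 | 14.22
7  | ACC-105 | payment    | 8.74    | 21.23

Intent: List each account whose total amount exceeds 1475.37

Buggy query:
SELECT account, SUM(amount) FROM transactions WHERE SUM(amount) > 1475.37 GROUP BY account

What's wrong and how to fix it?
Bug: Aggregate functions cannot appear in a WHERE clause

Fix: Use HAVING (which filters groups after aggregation) instead of WHERE

Corrected query:
SELECT account, SUM(amount) FROM transactions GROUP BY account HAVING SUM(amount) > 1475.37

Result:
account | SUM(amount)
--------+------------
ACC-104 | 13539.87   
ACC-105 | 4197.61    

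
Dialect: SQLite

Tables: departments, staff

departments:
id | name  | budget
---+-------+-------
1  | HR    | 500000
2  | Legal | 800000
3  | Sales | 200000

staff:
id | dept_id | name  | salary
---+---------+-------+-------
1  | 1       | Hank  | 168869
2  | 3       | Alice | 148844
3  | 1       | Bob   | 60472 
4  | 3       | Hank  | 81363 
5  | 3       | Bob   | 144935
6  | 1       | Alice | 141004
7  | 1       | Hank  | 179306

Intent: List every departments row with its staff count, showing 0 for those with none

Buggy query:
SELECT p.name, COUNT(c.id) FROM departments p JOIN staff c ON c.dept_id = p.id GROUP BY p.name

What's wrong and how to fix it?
Bug: An inner join excludes parents with zero children

Fix: Switch to LEFT JOIN to retain unmatched parent rows

Corrected query:
SELECT p.name, COUNT(c.id) FROM departments p LEFT JOIN staff c ON c.dept_id = p.id GROUP BY p.name

Result:
name  | COUNT(c.id)
------+------------
HR    | 4          
Legal | 0          
Sales | 3          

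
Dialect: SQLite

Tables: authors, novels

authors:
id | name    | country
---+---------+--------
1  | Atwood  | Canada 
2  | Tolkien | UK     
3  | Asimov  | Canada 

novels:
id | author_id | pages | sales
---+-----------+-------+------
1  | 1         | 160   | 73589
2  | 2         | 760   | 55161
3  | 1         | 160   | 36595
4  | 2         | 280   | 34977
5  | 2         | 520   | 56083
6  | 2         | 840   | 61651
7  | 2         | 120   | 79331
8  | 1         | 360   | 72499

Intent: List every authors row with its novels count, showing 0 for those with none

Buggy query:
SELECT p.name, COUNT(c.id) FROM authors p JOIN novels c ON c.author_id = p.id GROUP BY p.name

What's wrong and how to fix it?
Bug: INNER JOIN drops authors rows that have no matching novels rows

Fix: Use LEFT JOIN so parents without children still appear (COUNT(c.id) gives 0)

Corrected query:
SELECT p.name, COUNT(c.id) FROM authors p LEFT JOIN novels c ON c.author_id = p.id GROUP BY p.name

Result:
name    | COUNT(c.id)
--------+------------
Asimov  | 0          
Atwood  | 3          
Tolkien | 5          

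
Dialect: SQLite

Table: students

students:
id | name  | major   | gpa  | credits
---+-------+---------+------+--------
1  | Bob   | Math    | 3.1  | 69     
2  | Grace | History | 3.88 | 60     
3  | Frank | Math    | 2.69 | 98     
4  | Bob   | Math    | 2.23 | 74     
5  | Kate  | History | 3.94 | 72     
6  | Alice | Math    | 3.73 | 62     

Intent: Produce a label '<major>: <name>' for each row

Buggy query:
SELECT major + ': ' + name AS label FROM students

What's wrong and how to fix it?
Bug: SQLite uses || for string concatenation; + coerces text to numbers (yielding 0)

Fix: Replace + with || to concatenate text

Corrected query:
SELECT major || ': ' || name AS label FROM students

Result:
label         
--------------
Math: Bob     
History: Grace
Math: Frank   
Math: Bob     
History: Kate 
Math: Alice   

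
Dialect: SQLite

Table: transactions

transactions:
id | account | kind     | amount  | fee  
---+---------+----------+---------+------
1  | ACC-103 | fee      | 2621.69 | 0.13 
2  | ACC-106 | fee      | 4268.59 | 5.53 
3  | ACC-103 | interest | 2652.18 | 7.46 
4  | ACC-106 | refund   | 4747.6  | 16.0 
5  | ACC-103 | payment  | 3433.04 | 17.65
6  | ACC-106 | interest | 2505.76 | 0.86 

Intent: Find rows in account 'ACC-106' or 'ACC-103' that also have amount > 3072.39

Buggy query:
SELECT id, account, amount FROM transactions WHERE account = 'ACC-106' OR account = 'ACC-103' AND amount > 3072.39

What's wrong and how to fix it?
Bug: Without parentheses, AND is evaluated before OR, so the amount filter only applies to the 'ACC-103' branch

Fix: Add parentheses around the OR so the AND applies to both alternatives

Corrected query:
SELECT id, account, amount FROM transactions WHERE (account = 'ACC-106' OR account = 'ACC-103') AND amount > 3072.39

Result:
id | account | amount 
---+---------+--------
2  | ACC-106 | 4268.59
4  | ACC-106 | 4747.6 
5  | ACC-103 | 3433.04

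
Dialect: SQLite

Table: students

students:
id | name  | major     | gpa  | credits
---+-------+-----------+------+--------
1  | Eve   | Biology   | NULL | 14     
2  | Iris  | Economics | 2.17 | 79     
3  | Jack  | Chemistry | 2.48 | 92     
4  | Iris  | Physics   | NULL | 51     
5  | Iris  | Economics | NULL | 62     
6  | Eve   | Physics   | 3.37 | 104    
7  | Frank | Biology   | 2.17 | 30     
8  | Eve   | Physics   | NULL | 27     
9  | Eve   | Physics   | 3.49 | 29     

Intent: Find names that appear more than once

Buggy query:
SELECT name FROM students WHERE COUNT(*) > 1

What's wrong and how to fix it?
Bug: WHERE can't reference COUNT(*); aggregates are computed after WHERE

Fix: GROUP BY name, then filter groups with HAVING COUNT(*) > 1

Corrected query:
SELECT name FROM students GROUP BY name HAVING COUNT(*) > 1

Result:
name
----
Eve 
Iris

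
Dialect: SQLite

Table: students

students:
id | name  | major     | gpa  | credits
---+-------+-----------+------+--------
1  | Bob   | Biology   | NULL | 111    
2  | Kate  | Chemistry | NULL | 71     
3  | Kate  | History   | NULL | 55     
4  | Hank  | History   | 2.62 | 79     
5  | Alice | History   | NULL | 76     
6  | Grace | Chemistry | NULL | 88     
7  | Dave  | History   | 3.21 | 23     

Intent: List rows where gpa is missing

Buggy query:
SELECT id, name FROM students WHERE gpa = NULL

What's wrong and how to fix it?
Bug: Comparing to NULL with '=' never matches; NULL = NULL is unknown, not true

Fix: Use IS NULL to test for NULL

Corrected query:
SELECT id, name FROM students WHERE gpa IS NULL

Result:
id | name 
---+------
1  | Bob  
2  | Kate 
3  | Kate 
5  | Alice
6  | Grace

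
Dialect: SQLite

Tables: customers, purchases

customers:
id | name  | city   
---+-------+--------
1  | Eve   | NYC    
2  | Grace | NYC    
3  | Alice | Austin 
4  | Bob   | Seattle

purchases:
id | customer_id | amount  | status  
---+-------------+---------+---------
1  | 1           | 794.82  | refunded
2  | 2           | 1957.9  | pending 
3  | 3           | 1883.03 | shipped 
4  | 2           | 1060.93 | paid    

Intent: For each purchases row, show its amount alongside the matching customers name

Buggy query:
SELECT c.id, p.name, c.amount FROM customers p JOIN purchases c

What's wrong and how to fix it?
Bug: JOIN with no ON clause produces a cartesian product; every purchases row pairs with every customers row

Fix: Specify the join condition linking the foreign key to the parent id

Corrected query:
SELECT c.id, p.name, c.amount FROM customers p JOIN purchases c ON c.customer_id = p.id

Result:
id | name  | amount 
---+-------+--------
1  | Eve   | 794.82 
2  | Grace | 1957.9 
3  | Alice | 1883.03
4  | Grace | 1060.93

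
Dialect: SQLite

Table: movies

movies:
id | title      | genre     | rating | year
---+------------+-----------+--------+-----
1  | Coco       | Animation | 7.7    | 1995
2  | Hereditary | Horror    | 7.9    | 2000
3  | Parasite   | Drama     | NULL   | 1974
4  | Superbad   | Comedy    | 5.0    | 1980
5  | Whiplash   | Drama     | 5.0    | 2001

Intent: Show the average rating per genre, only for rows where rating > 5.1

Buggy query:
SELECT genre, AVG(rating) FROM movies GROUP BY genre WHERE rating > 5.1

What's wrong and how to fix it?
Bug: WHERE cannot follow GROUP BY

Fix: Move the WHERE clause before GROUP BY

Corrected query:
SELECT genre, AVG(rating) FROM movies WHERE rating > 5.1 GROUP BY genre

Result:
genre     | AVG(rating)
----------+------------
Animation | 7.7        
Horror    | 7.9        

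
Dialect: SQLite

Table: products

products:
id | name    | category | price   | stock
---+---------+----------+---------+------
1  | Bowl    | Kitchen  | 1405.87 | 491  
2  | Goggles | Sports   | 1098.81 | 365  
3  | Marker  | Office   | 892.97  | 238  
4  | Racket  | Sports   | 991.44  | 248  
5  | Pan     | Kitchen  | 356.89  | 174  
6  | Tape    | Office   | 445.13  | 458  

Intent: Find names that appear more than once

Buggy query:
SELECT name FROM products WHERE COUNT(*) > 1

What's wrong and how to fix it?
Bug: COUNT(*) is an aggregate and cannot be used in WHERE

Fix: Group first, then use HAVING for the count condition

Corrected query:
SELECT name FROM products GROUP BY name HAVING COUNT(*) > 1

Result:
(no rows)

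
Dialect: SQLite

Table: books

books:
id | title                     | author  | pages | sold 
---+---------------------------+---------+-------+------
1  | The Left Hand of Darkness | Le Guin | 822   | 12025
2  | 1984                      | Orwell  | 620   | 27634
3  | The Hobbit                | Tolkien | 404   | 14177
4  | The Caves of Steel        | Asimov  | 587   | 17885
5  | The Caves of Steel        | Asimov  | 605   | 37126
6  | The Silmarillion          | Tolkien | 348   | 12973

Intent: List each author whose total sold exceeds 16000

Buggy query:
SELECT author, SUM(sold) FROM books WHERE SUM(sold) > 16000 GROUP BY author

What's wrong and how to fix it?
Bug: Aggregate functions cannot appear in a WHERE clause

Fix: Use HAVING (which filters groups after aggregation) instead of WHERE

Corrected query:
SELECT author, SUM(sold) FROM books GROUP BY author HAVING SUM(sold) > 16000

Result:
author  | SUM(sold)
--------+----------
Asimov  | 55011    
Orwell  | 27634    
Tolkien | 27150    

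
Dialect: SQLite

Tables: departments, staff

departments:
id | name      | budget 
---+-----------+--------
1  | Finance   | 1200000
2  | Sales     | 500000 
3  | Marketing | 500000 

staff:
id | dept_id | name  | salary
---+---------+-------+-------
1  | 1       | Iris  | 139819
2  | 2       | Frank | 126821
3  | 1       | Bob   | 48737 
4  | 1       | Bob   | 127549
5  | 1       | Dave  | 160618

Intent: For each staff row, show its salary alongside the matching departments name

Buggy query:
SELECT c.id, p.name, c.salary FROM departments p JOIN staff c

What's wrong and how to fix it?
Bug: Missing join condition: each staff row is matched to all departments rows instead of just its own

Fix: Specify the join condition linking the foreign key to the parent id

Corrected query:
SELECT c.id, p.name, c.salary FROM departments p JOIN staff c ON c.dept_id = p.id

Result:
id | name    | salary
---+---------+-------
1  | Finance | 139819
2  | Sales   | 126821
3  | Finance | 48737 
4  | Finance | 127549
5  | Finance | 160618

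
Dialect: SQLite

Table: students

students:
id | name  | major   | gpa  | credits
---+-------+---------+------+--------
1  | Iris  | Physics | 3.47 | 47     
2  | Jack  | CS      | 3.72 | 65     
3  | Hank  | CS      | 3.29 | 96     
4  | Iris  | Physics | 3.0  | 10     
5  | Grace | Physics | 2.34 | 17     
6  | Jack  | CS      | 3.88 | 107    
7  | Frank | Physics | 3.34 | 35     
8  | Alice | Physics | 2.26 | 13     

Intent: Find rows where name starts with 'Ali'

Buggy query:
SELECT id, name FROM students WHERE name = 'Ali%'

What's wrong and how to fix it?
Bug: Wildcards only work with LIKE; '=' treats '%' as a literal character

Fix: Use LIKE for wildcard pattern matching

Corrected query:
SELECT id, name FROM students WHERE name LIKE 'Ali%'

Result:
id | name 
---+------
8  | Alice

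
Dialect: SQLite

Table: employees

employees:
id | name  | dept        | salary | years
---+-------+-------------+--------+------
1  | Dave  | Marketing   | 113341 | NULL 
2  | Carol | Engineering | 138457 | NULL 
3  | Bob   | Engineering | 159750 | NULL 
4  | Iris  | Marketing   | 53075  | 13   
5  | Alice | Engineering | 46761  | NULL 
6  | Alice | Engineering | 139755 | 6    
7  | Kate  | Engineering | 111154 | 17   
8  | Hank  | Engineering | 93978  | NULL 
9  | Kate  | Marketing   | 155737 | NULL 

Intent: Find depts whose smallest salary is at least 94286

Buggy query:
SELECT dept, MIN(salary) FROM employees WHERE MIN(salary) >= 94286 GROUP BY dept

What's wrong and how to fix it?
Bug: MIN() in WHERE is a misuse of aggregate

Fix: Use HAVING for the per-group MIN condition

Corrected query:
SELECT dept, MIN(salary) FROM employees GROUP BY dept HAVING MIN(salary) >= 94286

Result:
(no rows)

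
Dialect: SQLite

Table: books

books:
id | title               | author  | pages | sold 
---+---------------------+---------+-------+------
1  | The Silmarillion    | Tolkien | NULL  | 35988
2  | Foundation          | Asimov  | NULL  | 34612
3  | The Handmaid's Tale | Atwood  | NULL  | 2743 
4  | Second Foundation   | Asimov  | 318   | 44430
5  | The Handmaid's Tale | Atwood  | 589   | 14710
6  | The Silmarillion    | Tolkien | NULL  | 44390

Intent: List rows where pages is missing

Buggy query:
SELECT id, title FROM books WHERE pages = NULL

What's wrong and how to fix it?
Bug: Comparing to NULL with '=' never matches; NULL = NULL is unknown, not true

Fix: Replace '= NULL' with 'IS NULL'

Corrected query:
SELECT id, title FROM books WHERE pages IS NULL

Result:
id | title              
---+--------------------
1  | The Silmarillion   
2  | Foundation         
3  | The Handmaid's Tale
6  | The Silmarillion   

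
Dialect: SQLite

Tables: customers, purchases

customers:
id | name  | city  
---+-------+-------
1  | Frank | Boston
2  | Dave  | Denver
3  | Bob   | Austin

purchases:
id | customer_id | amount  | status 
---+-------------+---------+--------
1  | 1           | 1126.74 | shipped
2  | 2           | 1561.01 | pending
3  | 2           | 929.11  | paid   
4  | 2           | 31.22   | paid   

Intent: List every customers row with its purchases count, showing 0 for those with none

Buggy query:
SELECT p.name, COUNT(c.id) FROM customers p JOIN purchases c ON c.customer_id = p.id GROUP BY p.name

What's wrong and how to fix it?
Bug: An inner join excludes parents with zero children

Fix: Use LEFT JOIN so parents without children still appear (COUNT(c.id) gives 0)

Corrected query:
SELECT p.name, COUNT(c.id) FROM customers p LEFT JOIN purchases c ON c.customer_id = p.id GROUP BY p.name

Result:
name  | COUNT(c.id)
------+------------
Bob   | 0          
Dave  | 3          
Frank | 1          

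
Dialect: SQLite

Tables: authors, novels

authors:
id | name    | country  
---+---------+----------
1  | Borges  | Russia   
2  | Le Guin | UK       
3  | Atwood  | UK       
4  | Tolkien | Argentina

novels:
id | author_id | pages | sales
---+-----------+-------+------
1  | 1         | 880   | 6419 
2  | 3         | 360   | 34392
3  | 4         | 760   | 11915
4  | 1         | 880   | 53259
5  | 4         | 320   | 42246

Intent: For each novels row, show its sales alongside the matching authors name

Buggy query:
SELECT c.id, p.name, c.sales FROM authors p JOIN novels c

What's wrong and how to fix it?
Bug: JOIN with no ON clause produces a cartesian product; every novels row pairs with every authors row

Fix: Specify the join condition linking the foreign key to the parent id

Corrected query:
SELECT c.id, p.name, c.sales FROM authors p JOIN novels c ON c.author_id = p.id

Result:
id | name    | sales
---+---------+------
1  | Borges  | 6419 
2  | Atwood  | 34392
3  | Tolkien | 11915
4  | Borges  | 53259
5  | Tolkien | 42246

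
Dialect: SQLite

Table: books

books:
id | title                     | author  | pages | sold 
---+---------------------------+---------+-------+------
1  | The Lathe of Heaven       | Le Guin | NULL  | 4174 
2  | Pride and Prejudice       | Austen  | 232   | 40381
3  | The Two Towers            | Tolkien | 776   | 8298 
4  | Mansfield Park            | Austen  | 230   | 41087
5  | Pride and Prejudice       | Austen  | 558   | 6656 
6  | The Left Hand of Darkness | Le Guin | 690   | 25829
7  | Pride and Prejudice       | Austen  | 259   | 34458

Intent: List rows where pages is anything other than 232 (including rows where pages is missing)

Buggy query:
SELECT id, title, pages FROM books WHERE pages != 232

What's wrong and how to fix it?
Bug: 'pages != 232' is unknown when pages is NULL, so NULL rows are silently excluded

Fix: Handle NULL separately with IS NULL alongside the inequality

Corrected query:
SELECT id, title, pages FROM books WHERE pages != 232 OR pages IS NULL

Result:
id | title                     | pages
---+---------------------------+------
1  | The Lathe of Heaven       | NULL 
3  | The Two Towers            | 776  
4  | Mansfield Park            | 230  
5  | Pride and Prejudice       | 558  
6  | The Left Hand of Darkness | 690  
7  | Pride and Prejudice       | 259  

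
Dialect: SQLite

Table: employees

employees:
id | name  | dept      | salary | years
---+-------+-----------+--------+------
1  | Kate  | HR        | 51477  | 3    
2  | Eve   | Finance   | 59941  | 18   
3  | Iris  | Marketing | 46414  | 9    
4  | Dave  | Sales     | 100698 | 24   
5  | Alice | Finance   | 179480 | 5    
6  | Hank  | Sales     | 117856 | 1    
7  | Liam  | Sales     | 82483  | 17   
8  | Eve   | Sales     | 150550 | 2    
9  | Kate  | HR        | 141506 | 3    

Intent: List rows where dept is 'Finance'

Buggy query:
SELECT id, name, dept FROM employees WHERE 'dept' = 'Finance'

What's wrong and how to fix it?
Bug: Single quotes denote string literals in SQL; the column name is being compared as a constant string

Fix: Reference the column as dept without single quotes

Corrected query:
SELECT id, name, dept FROM employees WHERE dept = 'Finance'

Result:
id | name  | dept   
---+-------+--------
2  | Eve   | Finance
5  | Alice | Finance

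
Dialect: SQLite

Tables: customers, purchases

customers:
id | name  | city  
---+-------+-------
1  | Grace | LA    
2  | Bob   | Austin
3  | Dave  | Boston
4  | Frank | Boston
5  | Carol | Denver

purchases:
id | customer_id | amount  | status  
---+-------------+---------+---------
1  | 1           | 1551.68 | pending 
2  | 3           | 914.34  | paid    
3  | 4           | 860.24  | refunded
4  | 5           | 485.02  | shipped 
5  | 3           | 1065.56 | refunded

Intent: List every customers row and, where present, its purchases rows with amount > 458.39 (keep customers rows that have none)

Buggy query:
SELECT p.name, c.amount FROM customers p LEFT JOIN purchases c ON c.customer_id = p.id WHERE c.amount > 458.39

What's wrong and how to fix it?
Bug: A WHERE condition on the right-hand table after LEFT JOIN drops unmatched parents

Fix: Put 'c.amount > 458.39' in the JOIN's ON clause instead of WHERE

Corrected query:
SELECT p.name, c.amount FROM customers p LEFT JOIN purchases c ON c.customer_id = p.id AND c.amount > 458.39

Result:
name  | amount 
------+--------
Grace | 1551.68
Bob   | NULL   
Dave  | 914.34 
Dave  | 1065.56
Frank | 860.24 
Carol | 485.02 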